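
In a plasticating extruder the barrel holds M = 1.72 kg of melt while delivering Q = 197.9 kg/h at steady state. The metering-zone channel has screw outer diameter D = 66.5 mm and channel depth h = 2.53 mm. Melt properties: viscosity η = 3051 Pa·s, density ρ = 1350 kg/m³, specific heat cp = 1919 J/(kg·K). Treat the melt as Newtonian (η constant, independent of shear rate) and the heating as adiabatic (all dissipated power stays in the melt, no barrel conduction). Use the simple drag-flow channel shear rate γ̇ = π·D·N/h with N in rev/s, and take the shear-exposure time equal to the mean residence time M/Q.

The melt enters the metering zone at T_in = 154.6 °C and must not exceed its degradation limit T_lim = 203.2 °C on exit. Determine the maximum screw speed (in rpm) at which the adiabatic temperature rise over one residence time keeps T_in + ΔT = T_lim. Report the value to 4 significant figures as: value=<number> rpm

Convert throughput: Q = 197.9 kg/h = 197.9/3600 = 0.0549722 kg/s
t_res = M / Q_s = 1.72 / 0.0549722 = 31.2885 s
Convert to metres: D = 0.0665 m, h = 0.00253 m
ΔT_a = T_lim − T_in = 203.2 °C − 154.6 °C = 48.6 K
γ̇_max² = ΔT_a·ρ·cp/(η·t_res) = 48.6·1350·1919/(3051·31.2885) = 1318.92 s⁻²
γ̇_max = √1318.92 = 36.3169 s⁻¹
N_max = γ̇_max·h / (π·D) = 36.3169 · 0.00253 / (π · 0.0665) = 0.439803 rev/s = 26.3882 rpm

value=26.39 rpm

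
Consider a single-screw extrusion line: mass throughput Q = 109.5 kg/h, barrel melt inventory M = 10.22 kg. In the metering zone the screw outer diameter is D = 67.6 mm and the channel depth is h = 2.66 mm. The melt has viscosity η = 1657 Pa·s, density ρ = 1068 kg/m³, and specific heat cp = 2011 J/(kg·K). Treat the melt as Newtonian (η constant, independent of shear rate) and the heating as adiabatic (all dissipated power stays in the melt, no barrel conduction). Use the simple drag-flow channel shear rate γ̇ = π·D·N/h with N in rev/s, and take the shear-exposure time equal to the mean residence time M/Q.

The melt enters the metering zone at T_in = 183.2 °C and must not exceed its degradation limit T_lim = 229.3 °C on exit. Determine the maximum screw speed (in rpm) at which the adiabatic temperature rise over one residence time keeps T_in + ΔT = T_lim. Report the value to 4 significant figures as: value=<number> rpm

value=10.02 rpm

Convert throughput: Q = 109.5 kg/h = 109.5/3600 = 0.0304167 kg/s
t_res = M / Q_s = 10.22 ÷ 0.0304167 = 336 s
Convert to metres: D = 0.0676 m, h = 0.00266 m
ΔT_a = T_lim − T_in = 229.3 °C − 183.2 °C = 46.1 K
γ̇_max² = ΔT_a·ρ·cp / (η·t_res) = [46.1 × 1068 × 2011] / [1657 × 336] = 177.837 s⁻²
γ̇_max = sqrt(177.837) = 13.3356 s⁻¹
N_max = γ̇_max·h / (π·D) = 13.3356 · 0.00266 / (π · 0.0676) = 0.167031 rev/s = 10.0218 rpm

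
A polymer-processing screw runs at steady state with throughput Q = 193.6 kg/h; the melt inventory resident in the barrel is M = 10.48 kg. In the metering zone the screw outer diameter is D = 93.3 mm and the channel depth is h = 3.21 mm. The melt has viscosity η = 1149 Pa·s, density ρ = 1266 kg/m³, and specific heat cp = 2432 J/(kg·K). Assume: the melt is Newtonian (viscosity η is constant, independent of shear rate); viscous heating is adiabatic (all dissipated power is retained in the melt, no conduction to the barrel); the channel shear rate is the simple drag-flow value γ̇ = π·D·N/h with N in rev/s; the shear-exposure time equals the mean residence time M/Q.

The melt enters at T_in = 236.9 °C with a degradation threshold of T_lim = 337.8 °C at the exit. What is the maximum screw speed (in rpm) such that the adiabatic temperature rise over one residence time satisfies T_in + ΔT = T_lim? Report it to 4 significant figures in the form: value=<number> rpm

Throughput in SI: Q_s = 193.6 kg/h ÷ 3600 s/h = 0.0537778 kg/s
t_res = M / Q_s = 10.48 / 0.0537778 = 194.876 s
Convert to metres: D = 0.0933 m, h = 0.00321 m
ΔT_a = T_lim − T_in = 337.8 °C − 236.9 °C = 100.9 K
Invert ΔT = ηγ̇²t_res/(ρcp) for γ̇: γ̇_max² = ΔT_a ρ cp / (η t_res) = 100.9·1266·2432 / (1149·194.876) = 1387.43 s⁻²
γ̇_max = √1387.43 = 37.2482 s⁻¹
N_max = γ̇_max·h / (π·D) = 37.2482 · 0.00321 / (π · 0.0933) = 0.407923 rev/s = 24.4754 rpm

value=24.48 rpm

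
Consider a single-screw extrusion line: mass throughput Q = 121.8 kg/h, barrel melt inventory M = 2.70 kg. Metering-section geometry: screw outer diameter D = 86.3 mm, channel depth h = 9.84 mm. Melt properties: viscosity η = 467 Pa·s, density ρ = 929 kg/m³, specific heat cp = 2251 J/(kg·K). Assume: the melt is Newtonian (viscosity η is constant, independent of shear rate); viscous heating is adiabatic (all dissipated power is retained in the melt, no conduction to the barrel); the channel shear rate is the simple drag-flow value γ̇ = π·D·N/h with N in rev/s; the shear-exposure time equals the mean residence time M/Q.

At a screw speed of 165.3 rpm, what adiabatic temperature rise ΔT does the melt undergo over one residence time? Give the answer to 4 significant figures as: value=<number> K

value=102.7 K

Convert throughput: Q = 121.8 kg/h = 121.8/3600 = 0.0338333 kg/s
t_res = M / Q_s = 2.70 ÷ 0.0338333 = 79.803 s
Geometry in metres: D = 86.3 mm → 0.0863 m, h = 9.84 mm → 0.00984 m; screw speed N = 165.3 rpm = 2.755 rev/s
Shear rate: γ̇ = πDN/h = π·0.0863·2.755/0.00984 = 75.9079 s⁻¹
ΔT = η·γ̇²·t_res/(ρ·cp) = [467 × 75.9079² × 79.803] / [929 × 2251] = 102.688 K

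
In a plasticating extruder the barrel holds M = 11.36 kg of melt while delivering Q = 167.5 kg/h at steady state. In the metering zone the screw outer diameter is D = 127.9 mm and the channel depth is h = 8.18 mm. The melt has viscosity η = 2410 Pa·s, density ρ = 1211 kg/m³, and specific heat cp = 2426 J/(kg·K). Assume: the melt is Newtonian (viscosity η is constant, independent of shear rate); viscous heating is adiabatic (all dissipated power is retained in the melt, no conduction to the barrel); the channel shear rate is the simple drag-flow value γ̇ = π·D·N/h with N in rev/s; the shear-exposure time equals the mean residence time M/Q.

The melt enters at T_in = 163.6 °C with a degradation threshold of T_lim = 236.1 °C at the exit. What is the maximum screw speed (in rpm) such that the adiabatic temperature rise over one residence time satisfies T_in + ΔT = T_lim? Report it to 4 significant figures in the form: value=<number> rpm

value=23.24 rpm

Throughput in SI: Q_s = 167.5 kg/h ÷ 3600 s/h = 0.0465278 kg/s
t_res = M / Q_s = 11.36 / 0.0465278 = 244.155 s
Geometry in SI: D = 127.9 mm → 0.1279 m, h = 8.18 mm → 0.00818 m
ΔT_a = T_lim − T_in = 236.1 − 163.6 = 72.5 K
γ̇_max² = ΔT_a·ρ·cp / (η·t_res) = [72.5 × 1211 × 2426] / [2410 × 244.155] = 361.984 s⁻²
Take the square root: γ̇_max = √(361.984) = 19.0259 s⁻¹
N_max = γ̇_max h / (πD) = 19.0259·0.00818/(π·0.1279) = 0.387327 rev/s → ×60 = 23.2396 rpm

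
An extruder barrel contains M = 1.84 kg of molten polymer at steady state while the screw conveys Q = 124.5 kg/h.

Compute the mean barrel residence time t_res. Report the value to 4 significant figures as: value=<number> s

Throughput in SI: Q_s = 124.5 kg/h ÷ 3600 s/h = 0.0345833 kg/s
t_res = M / Q_s = 1.84 / 0.0345833 = 53.2048 s

value=53.20 s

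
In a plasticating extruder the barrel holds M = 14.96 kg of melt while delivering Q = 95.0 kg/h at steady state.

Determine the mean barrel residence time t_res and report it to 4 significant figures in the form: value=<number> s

value=566.9 s

Q_s = Q / 3600 = 95.0 / 3600 = 0.0263889 kg/s
Mean residence time: t_res = M/Q_s = 14.96 kg / 0.0263889 kg/s = 566.905 s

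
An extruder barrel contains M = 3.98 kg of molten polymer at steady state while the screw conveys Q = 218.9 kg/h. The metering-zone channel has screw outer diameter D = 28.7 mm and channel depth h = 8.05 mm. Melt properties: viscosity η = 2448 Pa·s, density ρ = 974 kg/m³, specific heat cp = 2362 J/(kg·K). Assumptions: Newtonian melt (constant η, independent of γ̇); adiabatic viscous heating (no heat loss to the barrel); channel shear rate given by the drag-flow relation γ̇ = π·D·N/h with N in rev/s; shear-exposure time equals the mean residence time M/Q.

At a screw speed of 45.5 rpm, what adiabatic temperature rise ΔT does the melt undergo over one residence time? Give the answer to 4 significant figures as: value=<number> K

value=5.025 K

Throughput in SI: Q_s = 218.9 kg/h ÷ 3600 s/h = 0.0608056 kg/s
t_res = M / Q_s = 3.98 ÷ 0.0608056 = 65.4545 s
D = 28.7 mm = 0.0287 m;  h = 8.05 mm = 0.00805 m;  N = 45.5 rpm / 60 = 0.758333 rev/s
γ̇ = π·D·N / h = π · 0.0287 · 0.758333 / 0.00805 = 8.49368 s⁻¹
ΔT = η·γ̇²·t_res/(ρ·cp) = [2448 × 8.49368² × 65.4545] / [974 × 2362] = 5.02463 K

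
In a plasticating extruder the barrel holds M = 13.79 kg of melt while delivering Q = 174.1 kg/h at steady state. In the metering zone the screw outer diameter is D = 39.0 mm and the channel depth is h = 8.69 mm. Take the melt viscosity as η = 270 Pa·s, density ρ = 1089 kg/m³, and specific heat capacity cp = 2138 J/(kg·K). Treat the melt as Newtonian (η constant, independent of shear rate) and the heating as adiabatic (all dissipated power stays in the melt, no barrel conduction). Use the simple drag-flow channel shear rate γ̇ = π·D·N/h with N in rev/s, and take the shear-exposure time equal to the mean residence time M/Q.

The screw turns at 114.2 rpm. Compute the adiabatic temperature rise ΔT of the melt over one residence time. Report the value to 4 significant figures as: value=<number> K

value=23.81 K

Throughput in SI: Q_s = 174.1 kg/h ÷ 3600 s/h = 0.0483611 kg/s
t_res = M / Q_s = 13.79 / 0.0483611 = 285.146 s
Geometry in metres: D = 39.0 mm → 0.039 m, h = 8.69 mm → 0.00869 m; screw speed N = 114.2 rpm = 1.90333 rev/s
Shear rate: γ̇ = πDN/h = π·0.039·1.90333/0.00869 = 26.8355 s⁻¹
ΔT = η·γ̇²·t_res / (ρ·cp) = 270 · (26.8355)² · 285.146 / (1089 · 2138) = 23.8131 K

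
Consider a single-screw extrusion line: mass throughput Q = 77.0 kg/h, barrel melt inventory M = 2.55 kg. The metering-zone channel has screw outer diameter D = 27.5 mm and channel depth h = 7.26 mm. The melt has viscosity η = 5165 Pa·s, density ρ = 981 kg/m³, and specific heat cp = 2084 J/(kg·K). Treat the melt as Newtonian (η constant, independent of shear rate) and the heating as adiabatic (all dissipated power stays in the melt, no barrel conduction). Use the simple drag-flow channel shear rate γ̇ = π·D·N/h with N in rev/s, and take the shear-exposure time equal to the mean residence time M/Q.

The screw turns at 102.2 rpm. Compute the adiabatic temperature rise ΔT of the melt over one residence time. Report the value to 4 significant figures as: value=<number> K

Throughput in SI: Q_s = 77.0 kg/h ÷ 3600 s/h = 0.0213889 kg/s
Mean residence time: t_res = M/Q_s = 2.55 kg / 0.0213889 kg/s = 119.221 s
D = 27.5 mm = 0.0275 m;  h = 7.26 mm = 0.00726 m;  N = 102.2 rpm / 60 = 1.70333 rev/s
Shear rate: γ̇ = πDN/h = π·0.0275·1.70333/0.00726 = 20.2696 s⁻¹
ΔT = η·γ̇²·t_res / (ρ·cp) = 5165 · (20.2696)² · 119.221 / (981 · 2084) = 123.75 K

value=123.8 K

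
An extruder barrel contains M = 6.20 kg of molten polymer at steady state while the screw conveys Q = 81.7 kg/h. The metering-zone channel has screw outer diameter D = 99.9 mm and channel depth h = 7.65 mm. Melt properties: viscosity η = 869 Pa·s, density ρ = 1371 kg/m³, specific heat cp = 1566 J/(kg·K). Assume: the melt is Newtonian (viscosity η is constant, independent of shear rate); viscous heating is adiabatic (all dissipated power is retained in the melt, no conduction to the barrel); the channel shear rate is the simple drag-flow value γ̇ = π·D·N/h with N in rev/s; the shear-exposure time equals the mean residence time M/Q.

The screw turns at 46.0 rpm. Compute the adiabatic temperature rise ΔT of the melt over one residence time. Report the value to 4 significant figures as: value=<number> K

value=109.4 K

Throughput in SI: Q_s = 81.7 kg/h ÷ 3600 s/h = 0.0226944 kg/s
t_res = M / Q_s = 6.20 / 0.0226944 = 273.195 s
D = 99.9 mm = 0.0999 m;  h = 7.65 mm = 0.00765 m;  N = 46.0 rpm / 60 = 0.766667 rev/s
Shear rate: γ̇ = πDN/h = π·0.0999·0.766667/0.00765 = 31.4529 s⁻¹
ΔT = η·γ̇²·t_res/(ρ·cp) = [869 × 31.4529² × 273.195] / [1371 × 1566] = 109.392 K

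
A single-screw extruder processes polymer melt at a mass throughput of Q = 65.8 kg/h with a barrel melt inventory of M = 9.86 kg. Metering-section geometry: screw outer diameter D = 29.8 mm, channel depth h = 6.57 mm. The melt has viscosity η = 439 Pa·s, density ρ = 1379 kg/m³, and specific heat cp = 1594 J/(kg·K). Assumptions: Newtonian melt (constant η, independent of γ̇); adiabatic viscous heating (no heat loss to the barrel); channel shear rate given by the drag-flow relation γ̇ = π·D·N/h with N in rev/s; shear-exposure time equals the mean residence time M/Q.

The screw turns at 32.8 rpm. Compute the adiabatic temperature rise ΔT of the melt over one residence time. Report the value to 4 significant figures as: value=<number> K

value=6.538 K

Q_s = Q / 3600 = 65.8 / 3600 = 0.0182778 kg/s
Mean residence time: t_res = M/Q_s = 9.86 kg / 0.0182778 kg/s = 539.453 s
Geometry in metres: D = 29.8 mm → 0.0298 m, h = 6.57 mm → 0.00657 m; screw speed N = 32.8 rpm = 0.546667 rev/s
γ̇ = π·D·N / h = π · 0.0298 · 0.546667 / 0.00657 = 7.78975 s⁻¹
ΔT = η·γ̇²·t_res / (ρ·cp) = 439 · (7.78975)² · 539.453 / (1379 · 1594) = 6.53751 K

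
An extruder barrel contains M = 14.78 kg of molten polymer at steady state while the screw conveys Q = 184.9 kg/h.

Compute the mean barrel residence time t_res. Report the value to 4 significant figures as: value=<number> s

Convert throughput: Q = 184.9 kg/h = 184.9/3600 = 0.0513611 kg/s
t_res = M / Q_s = 14.78 / 0.0513611 = 287.766 s

value=287.8 s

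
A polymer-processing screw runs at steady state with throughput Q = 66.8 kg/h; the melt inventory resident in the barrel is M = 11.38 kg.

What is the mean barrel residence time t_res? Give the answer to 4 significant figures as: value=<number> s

Convert throughput: Q = 66.8 kg/h = 66.8/3600 = 0.0185556 kg/s
t_res = M / Q_s = 11.38 ÷ 0.0185556 = 613.293 s

value=613.3 s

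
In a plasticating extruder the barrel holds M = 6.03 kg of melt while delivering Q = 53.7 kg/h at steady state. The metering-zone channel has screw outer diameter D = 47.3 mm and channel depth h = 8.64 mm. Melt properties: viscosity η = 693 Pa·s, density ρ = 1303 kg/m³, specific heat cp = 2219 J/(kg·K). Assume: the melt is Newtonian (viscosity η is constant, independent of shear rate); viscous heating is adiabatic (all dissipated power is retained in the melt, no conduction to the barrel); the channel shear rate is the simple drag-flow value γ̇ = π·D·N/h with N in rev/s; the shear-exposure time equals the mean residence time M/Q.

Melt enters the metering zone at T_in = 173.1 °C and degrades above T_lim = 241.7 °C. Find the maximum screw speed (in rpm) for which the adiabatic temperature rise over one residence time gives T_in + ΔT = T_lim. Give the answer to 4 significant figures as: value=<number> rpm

value=92.83 rpm

Convert throughput: Q = 53.7 kg/h = 53.7/3600 = 0.0149167 kg/s
t_res = M / Q_s = 6.03 ÷ 0.0149167 = 404.246 s
Geometry in SI: D = 47.3 mm → 0.0473 m, h = 8.64 mm → 0.00864 m
Allowable rise: ΔT_a = T_lim − T_in = 241.7 − 173.1 = 68.6 K
γ̇_max² = ΔT_a·ρ·cp / (η·t_res) = [68.6 × 1303 × 2219] / [693 × 404.246] = 708.023 s⁻²
γ̇_max = sqrt(708.023) = 26.6087 s⁻¹
N_max = γ̇_max h / (πD) = 26.6087·0.00864/(π·0.0473) = 1.54713 rev/s → ×60 = 92.8277 rpm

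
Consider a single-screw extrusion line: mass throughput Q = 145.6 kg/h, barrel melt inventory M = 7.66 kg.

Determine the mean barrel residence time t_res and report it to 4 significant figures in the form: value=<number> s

Convert throughput: Q = 145.6 kg/h = 145.6/3600 = 0.0404444 kg/s
Mean residence time: t_res = M/Q_s = 7.66 kg / 0.0404444 kg/s = 189.396 s

value=189.4 s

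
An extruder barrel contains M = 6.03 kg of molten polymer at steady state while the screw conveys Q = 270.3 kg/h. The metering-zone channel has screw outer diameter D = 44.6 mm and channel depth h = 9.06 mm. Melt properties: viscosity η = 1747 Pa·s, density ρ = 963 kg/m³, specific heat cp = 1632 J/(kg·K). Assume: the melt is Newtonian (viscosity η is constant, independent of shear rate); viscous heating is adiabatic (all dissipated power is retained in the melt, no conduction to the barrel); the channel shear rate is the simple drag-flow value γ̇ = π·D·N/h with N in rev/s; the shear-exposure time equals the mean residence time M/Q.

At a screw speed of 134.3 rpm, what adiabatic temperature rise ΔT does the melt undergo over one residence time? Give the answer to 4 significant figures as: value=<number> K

value=107.0 K

Convert throughput: Q = 270.3 kg/h = 270.3/3600 = 0.0750833 kg/s
t_res = M / Q_s = 6.03 / 0.0750833 = 80.3108 s
Geometry in metres: D = 44.6 mm → 0.0446 m, h = 9.06 mm → 0.00906 m; screw speed N = 134.3 rpm = 2.23833 rev/s
γ̇ = π D N / h = (π)(0.0446)(2.23833) / 0.00906 = 34.6164 s⁻¹
ΔT = η·γ̇²·t_res/(ρ·cp) = [1747 × 34.6164² × 80.3108] / [963 × 1632] = 106.975 K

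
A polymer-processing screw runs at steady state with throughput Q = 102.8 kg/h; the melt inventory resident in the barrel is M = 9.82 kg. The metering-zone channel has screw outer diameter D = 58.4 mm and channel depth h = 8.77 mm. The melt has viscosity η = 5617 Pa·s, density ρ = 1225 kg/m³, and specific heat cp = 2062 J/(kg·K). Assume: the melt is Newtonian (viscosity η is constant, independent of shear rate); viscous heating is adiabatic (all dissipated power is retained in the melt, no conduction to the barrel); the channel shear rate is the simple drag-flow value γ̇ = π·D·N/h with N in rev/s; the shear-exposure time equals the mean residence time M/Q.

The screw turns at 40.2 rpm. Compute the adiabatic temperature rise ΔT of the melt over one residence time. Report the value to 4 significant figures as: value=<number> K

value=150.2 K

Convert throughput: Q = 102.8 kg/h = 102.8/3600 = 0.0285556 kg/s
t_res = M / Q_s = 9.82 / 0.0285556 = 343.891 s
D = 58.4 mm = 0.0584 m;  h = 8.77 mm = 0.00877 m;  N = 40.2 rpm / 60 = 0.67 rev/s
Shear rate: γ̇ = πDN/h = π·0.0584·0.67/0.00877 = 14.0164 s⁻¹
Adiabatic rise: ΔT = η γ̇² t_res / (ρ cp) = 5617·(14.0164)²·343.891 / (1225·2062) = 150.237 K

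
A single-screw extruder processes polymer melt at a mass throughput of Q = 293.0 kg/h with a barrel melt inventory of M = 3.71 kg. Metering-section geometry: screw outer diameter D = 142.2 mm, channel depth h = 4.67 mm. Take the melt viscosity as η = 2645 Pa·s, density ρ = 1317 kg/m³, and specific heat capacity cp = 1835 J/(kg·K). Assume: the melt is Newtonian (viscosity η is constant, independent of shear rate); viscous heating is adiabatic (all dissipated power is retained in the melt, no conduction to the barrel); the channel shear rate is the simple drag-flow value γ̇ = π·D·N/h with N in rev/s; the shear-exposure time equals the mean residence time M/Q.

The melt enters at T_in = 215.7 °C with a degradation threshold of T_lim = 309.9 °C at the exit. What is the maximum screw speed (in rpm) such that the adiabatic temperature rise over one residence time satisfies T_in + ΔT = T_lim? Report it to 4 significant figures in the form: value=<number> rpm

value=27.25 rpm

Convert throughput: Q = 293.0 kg/h = 293.0/3600 = 0.0813889 kg/s
t_res = M / Q_s = 3.71 / 0.0813889 = 45.5836 s
D = 142.2 mm = 0.1422 m;  h = 4.67 mm = 0.00467 m
Allowable rise: ΔT_a = T_lim − T_in = 309.9 − 215.7 = 94.2 K
Invert ΔT = ηγ̇²t_res/(ρcp) for γ̇: γ̇_max² = ΔT_a ρ cp / (η t_res) = 94.2·1317·1835 / (2645·45.5836) = 1888.16 s⁻²
Take the square root: γ̇_max = √(1888.16) = 43.4529 s⁻¹
N_max = γ̇_max·h / (π·D) = 43.4529 · 0.00467 / (π · 0.1422) = 0.454241 rev/s = 27.2545 rpm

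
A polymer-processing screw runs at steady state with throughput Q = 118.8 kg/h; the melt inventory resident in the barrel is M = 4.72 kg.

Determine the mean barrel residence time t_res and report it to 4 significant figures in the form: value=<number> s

value=143.0 s

Throughput in SI: Q_s = 118.8 kg/h ÷ 3600 s/h = 0.033 kg/s
t_res = M / Q_s = 4.72 / 0.033 = 143.03 s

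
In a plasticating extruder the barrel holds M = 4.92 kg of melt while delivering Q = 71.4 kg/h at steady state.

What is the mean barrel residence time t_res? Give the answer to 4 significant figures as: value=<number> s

Convert throughput: Q = 71.4 kg/h = 71.4/3600 = 0.0198333 kg/s
t_res = M / Q_s = 4.92 / 0.0198333 = 248.067 s

value=248.1 s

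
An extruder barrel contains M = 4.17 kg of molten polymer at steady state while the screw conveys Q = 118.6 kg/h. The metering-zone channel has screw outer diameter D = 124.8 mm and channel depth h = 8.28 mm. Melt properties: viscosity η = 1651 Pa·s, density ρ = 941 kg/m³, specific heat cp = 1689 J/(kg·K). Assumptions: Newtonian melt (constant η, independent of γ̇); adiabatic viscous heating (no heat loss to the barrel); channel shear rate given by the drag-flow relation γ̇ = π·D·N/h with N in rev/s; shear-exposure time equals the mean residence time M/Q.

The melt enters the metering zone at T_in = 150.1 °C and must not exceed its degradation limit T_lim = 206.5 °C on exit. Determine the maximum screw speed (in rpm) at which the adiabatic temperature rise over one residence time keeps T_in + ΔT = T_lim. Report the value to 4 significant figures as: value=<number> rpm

value=26.24 rpm

Q_s = Q / 3600 = 118.6 / 3600 = 0.0329444 kg/s
t_res = M / Q_s = 4.17 / 0.0329444 = 126.577 s
Geometry in SI: D = 124.8 mm → 0.1248 m, h = 8.28 mm → 0.00828 m
ΔT_a = T_lim − T_in = 206.5 °C − 150.1 °C = 56.4 K
γ̇_max² = ΔT_a·ρ·cp / (η·t_res) = [56.4 × 941 × 1689] / [1651 × 126.577] = 428.941 s⁻²
Take the square root: γ̇_max = √(428.941) = 20.7109 s⁻¹
N_max = γ̇_max·h / (π·D) = 20.7109 · 0.00828 / (π · 0.1248) = 0.437386 rev/s = 26.2431 rpm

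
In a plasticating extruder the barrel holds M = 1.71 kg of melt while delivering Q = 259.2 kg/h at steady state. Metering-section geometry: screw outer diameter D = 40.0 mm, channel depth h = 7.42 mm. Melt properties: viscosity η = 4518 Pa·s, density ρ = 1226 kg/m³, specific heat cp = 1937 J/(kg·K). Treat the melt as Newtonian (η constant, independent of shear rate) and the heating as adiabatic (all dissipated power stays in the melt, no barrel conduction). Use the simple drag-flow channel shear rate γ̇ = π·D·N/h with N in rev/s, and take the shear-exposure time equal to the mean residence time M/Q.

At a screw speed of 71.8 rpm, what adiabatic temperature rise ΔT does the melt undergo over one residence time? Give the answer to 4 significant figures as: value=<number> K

Q_s = Q / 3600 = 259.2 / 3600 = 0.072 kg/s
t_res = M / Q_s = 1.71 / 0.072 = 23.75 s
D = 40.0 mm = 0.04 m;  h = 7.42 mm = 0.00742 m;  N = 71.8 rpm / 60 = 1.19667 rev/s
Shear rate: γ̇ = πDN/h = π·0.04·1.19667/0.00742 = 20.2665 s⁻¹
Adiabatic rise: ΔT = η γ̇² t_res / (ρ cp) = 4518·(20.2665)²·23.75 / (1226·1937) = 18.5587 K

value=18.56 K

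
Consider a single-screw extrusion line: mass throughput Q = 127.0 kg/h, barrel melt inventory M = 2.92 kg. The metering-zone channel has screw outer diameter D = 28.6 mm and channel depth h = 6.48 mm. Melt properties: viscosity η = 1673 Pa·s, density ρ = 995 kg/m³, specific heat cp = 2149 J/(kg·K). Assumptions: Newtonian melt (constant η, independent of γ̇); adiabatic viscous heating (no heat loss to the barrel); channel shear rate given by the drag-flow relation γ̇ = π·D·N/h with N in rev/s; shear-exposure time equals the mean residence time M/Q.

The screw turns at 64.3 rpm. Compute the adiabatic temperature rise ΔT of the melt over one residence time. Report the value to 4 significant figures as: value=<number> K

Convert throughput: Q = 127.0 kg/h = 127.0/3600 = 0.0352778 kg/s
Mean residence time: t_res = M/Q_s = 2.92 kg / 0.0352778 kg/s = 82.7717 s
Convert to SI: D = 0.0286 m, h = 0.00648 m, N = 64.3/60 = 1.07167 rev/s
γ̇ = π D N / h = (π)(0.0286)(1.07167) / 0.00648 = 14.8594 s⁻¹
Adiabatic rise: ΔT = η γ̇² t_res / (ρ cp) = 1673·(14.8594)²·82.7717 / (995·2149) = 14.2994 K

value=14.30 K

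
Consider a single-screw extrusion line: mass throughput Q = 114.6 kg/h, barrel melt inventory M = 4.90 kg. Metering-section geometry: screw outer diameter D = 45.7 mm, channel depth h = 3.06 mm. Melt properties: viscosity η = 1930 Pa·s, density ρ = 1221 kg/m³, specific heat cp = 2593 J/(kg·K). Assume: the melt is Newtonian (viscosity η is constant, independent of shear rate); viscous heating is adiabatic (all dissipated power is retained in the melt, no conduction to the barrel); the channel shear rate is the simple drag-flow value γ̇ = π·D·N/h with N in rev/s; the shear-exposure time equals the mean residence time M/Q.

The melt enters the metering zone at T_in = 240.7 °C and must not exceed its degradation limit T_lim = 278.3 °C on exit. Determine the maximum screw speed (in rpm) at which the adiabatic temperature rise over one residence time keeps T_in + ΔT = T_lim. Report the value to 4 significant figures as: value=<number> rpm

Q_s = Q / 3600 = 114.6 / 3600 = 0.0318333 kg/s
t_res = M / Q_s = 4.90 ÷ 0.0318333 = 153.927 s
Geometry in SI: D = 45.7 mm → 0.0457 m, h = 3.06 mm → 0.00306 m
Allowable rise: ΔT_a = T_lim − T_in = 278.3 − 240.7 = 37.6 K
Invert ΔT = ηγ̇²t_res/(ρcp) for γ̇: γ̇_max² = ΔT_a ρ cp / (η t_res) = 37.6·1221·2593 / (1930·153.927) = 400.714 s⁻²
γ̇_max = √400.714 = 20.0178 s⁻¹
Solve γ̇ = πDN/h for N: N_max = γ̇_max·h/(π·D) = 20.0178 × 0.00306 / (π × 0.0457) = 0.426651 rev/s = 25.5991 rpm

value=25.60 rpm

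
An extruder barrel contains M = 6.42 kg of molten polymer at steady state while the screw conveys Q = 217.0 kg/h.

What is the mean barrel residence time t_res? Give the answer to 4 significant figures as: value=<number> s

value=106.5 s

Throughput in SI: Q_s = 217.0 kg/h ÷ 3600 s/h = 0.0602778 kg/s
t_res = M / Q_s = 6.42 / 0.0602778 = 106.507 s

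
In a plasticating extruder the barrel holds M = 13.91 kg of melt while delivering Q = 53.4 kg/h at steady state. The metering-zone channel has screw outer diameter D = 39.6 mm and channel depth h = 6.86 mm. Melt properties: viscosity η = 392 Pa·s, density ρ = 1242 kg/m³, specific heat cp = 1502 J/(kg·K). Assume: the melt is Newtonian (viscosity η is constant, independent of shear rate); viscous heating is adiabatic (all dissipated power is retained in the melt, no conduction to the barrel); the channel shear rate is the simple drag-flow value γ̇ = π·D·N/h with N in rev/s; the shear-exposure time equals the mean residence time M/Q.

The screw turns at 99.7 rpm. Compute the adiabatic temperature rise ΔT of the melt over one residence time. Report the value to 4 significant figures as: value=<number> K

Q_s = Q / 3600 = 53.4 / 3600 = 0.0148333 kg/s
t_res = M / Q_s = 13.91 ÷ 0.0148333 = 937.753 s
D = 39.6 mm = 0.0396 m;  h = 6.86 mm = 0.00686 m;  N = 99.7 rpm / 60 = 1.66167 rev/s
Shear rate: γ̇ = πDN/h = π·0.0396·1.66167/0.00686 = 30.1346 s⁻¹
ΔT = η·γ̇²·t_res / (ρ·cp) = 392 · (30.1346)² · 937.753 / (1242 · 1502) = 178.942 K

value=178.9 K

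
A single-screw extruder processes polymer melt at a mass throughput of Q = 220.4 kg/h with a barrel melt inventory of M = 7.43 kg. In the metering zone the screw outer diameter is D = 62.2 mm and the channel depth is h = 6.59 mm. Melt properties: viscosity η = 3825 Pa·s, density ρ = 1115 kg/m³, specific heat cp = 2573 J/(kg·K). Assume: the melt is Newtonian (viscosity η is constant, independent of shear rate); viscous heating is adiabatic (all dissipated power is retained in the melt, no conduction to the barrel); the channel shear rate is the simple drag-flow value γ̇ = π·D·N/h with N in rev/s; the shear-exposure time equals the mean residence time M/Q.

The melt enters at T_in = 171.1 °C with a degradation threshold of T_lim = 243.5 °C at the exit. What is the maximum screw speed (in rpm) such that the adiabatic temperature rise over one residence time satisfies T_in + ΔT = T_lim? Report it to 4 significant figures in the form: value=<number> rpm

Throughput in SI: Q_s = 220.4 kg/h ÷ 3600 s/h = 0.0612222 kg/s
Mean residence time: t_res = M/Q_s = 7.43 kg / 0.0612222 kg/s = 121.361 s
Convert to metres: D = 0.0622 m, h = 0.00659 m
ΔT_a = T_lim − T_in = 243.5 − 171.1 = 72.4 K
γ̇_max² = ΔT_a·ρ·cp / (η·t_res) = [72.4 × 1115 × 2573] / [3825 × 121.361] = 447.447 s⁻²
Take the square root: γ̇_max = √(447.447) = 21.153 s⁻¹
N_max = γ̇_max·h / (π·D) = 21.153 · 0.00659 / (π · 0.0622) = 0.713372 rev/s = 42.8023 rpm

value=42.80 rpm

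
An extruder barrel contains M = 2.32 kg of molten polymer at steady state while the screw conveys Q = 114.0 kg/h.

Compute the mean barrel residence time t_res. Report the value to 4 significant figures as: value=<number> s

Throughput in SI: Q_s = 114.0 kg/h ÷ 3600 s/h = 0.0316667 kg/s
t_res = M / Q_s = 2.32 / 0.0316667 = 73.2632 s

value=73.26 s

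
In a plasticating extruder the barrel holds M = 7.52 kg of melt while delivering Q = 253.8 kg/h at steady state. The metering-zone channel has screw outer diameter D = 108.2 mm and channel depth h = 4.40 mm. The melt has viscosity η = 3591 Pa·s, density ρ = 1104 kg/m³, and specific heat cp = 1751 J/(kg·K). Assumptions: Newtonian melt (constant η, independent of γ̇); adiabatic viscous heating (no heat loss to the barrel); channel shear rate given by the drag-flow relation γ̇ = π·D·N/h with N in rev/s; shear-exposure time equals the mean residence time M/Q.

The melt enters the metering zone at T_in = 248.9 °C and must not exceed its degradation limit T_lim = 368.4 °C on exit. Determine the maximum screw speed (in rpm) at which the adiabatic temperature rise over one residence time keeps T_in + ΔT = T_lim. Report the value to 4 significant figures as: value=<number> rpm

value=19.07 rpm

Q_s = Q / 3600 = 253.8 / 3600 = 0.0705 kg/s
t_res = M / Q_s = 7.52 ÷ 0.0705 = 106.667 s
Geometry in SI: D = 108.2 mm → 0.1082 m, h = 4.40 mm → 0.0044 m
ΔT_a = T_lim − T_in = 368.4 °C − 248.9 °C = 119.5 K
Invert ΔT = ηγ̇²t_res/(ρcp) for γ̇: γ̇_max² = ΔT_a ρ cp / (η t_res) = 119.5·1104·1751 / (3591·106.667) = 603.086 s⁻²
γ̇_max = sqrt(603.086) = 24.5578 s⁻¹
N_max = γ̇_max·h / (π·D) = 24.5578 · 0.0044 / (π · 0.1082) = 0.317881 rev/s = 19.0729 rpm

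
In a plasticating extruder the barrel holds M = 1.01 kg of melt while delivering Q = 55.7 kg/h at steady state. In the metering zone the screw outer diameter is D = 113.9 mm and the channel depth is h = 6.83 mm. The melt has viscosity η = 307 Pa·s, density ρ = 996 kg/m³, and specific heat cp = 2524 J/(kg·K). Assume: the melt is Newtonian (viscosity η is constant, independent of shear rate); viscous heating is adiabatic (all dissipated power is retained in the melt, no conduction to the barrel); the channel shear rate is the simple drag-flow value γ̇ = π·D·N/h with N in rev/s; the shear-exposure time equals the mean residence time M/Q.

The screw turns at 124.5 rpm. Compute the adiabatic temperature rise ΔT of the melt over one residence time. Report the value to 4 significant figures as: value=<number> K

Convert throughput: Q = 55.7 kg/h = 55.7/3600 = 0.0154722 kg/s
t_res = M / Q_s = 1.01 / 0.0154722 = 65.2783 s
Convert to SI: D = 0.1139 m, h = 0.00683 m, N = 124.5/60 = 2.075 rev/s
γ̇ = π D N / h = (π)(0.1139)(2.075) / 0.00683 = 108.71 s⁻¹
ΔT = η·γ̇²·t_res / (ρ·cp) = 307 · (108.71)² · 65.2783 / (996 · 2524) = 94.2107 K

value=94.21 K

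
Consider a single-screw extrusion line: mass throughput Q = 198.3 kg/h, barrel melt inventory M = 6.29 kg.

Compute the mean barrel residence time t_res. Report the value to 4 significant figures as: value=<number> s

value=114.2 s

Convert throughput: Q = 198.3 kg/h = 198.3/3600 = 0.0550833 kg/s
t_res = M / Q_s = 6.29 ÷ 0.0550833 = 114.191 s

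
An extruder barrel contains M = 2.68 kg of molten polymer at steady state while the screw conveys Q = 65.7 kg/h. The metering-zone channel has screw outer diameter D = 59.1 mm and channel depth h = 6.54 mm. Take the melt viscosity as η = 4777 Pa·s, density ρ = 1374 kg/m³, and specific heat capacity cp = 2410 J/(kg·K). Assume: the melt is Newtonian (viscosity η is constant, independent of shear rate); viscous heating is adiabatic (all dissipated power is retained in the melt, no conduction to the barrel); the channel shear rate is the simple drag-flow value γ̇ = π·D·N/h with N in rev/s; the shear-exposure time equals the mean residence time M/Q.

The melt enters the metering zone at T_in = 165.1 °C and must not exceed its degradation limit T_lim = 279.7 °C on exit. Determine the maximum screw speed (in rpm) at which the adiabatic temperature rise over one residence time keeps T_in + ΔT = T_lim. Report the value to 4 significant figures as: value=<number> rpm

value=49.16 rpm

Throughput in SI: Q_s = 65.7 kg/h ÷ 3600 s/h = 0.01825 kg/s
t_res = M / Q_s = 2.68 / 0.01825 = 146.849 s
Convert to metres: D = 0.0591 m, h = 0.00654 m
Allowable rise: ΔT_a = T_lim − T_in = 279.7 − 165.1 = 114.6 K
γ̇_max² = ΔT_a·ρ·cp/(η·t_res) = 114.6·1374·2410/(4777·146.849) = 540.955 s⁻²
Take the square root: γ̇_max = √(540.955) = 23.2584 s⁻¹
Solve γ̇ = πDN/h for N: N_max = γ̇_max·h/(π·D) = 23.2584 × 0.00654 / (π × 0.0591) = 0.819259 rev/s = 49.1555 rpm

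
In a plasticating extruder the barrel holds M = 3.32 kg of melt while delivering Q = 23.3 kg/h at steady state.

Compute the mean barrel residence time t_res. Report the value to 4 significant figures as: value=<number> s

Convert throughput: Q = 23.3 kg/h = 23.3/3600 = 0.00647222 kg/s
t_res = M / Q_s = 3.32 ÷ 0.00647222 = 512.961 s

value=513.0 s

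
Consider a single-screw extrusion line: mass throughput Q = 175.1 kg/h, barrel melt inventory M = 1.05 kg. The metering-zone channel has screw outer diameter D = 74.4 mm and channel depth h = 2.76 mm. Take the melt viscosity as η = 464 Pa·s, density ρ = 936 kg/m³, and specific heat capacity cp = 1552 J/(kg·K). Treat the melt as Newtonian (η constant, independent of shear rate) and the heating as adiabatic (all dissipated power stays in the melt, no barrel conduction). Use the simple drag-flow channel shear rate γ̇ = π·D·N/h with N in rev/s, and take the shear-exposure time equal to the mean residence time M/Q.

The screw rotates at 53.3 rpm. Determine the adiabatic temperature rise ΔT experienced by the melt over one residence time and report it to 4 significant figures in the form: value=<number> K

Convert throughput: Q = 175.1 kg/h = 175.1/3600 = 0.0486389 kg/s
t_res = M / Q_s = 1.05 / 0.0486389 = 21.5877 s
D = 74.4 mm = 0.0744 m;  h = 2.76 mm = 0.00276 m;  N = 53.3 rpm / 60 = 0.888333 rev/s
γ̇ = π D N / h = (π)(0.0744)(0.888333) / 0.00276 = 75.2298 s⁻¹
Adiabatic rise: ΔT = η γ̇² t_res / (ρ cp) = 464·(75.2298)²·21.5877 / (936·1552) = 39.0243 K

value=39.02 K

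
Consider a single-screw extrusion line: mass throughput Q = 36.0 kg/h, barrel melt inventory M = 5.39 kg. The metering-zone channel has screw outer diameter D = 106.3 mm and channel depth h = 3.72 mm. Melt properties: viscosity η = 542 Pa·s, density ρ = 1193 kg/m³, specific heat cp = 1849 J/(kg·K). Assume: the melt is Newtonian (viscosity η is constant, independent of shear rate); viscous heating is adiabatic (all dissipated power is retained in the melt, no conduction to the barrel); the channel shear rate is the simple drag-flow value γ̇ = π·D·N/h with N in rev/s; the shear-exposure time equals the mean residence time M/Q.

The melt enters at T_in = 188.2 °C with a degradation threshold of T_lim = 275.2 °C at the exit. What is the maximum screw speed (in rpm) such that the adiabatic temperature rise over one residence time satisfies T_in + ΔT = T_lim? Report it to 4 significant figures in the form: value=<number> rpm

Convert throughput: Q = 36.0 kg/h = 36.0/3600 = 0.01 kg/s
Mean residence time: t_res = M/Q_s = 5.39 kg / 0.01 kg/s = 539 s
Convert to metres: D = 0.1063 m, h = 0.00372 m
ΔT_a = T_lim − T_in = 275.2 °C − 188.2 °C = 87 K
γ̇_max² = ΔT_a·ρ·cp/(η·t_res) = 87·1193·1849/(542·539) = 656.914 s⁻²
γ̇_max = sqrt(656.914) = 25.6303 s⁻¹
Solve γ̇ = πDN/h for N: N_max = γ̇_max·h/(π·D) = 25.6303 × 0.00372 / (π × 0.1063) = 0.285505 rev/s = 17.1303 rpm

value=17.13 rpm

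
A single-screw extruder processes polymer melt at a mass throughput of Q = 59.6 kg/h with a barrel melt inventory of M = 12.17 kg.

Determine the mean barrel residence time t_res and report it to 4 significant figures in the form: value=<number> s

value=735.1 s

Throughput in SI: Q_s = 59.6 kg/h ÷ 3600 s/h = 0.0165556 kg/s
t_res = M / Q_s = 12.17 ÷ 0.0165556 = 735.101 s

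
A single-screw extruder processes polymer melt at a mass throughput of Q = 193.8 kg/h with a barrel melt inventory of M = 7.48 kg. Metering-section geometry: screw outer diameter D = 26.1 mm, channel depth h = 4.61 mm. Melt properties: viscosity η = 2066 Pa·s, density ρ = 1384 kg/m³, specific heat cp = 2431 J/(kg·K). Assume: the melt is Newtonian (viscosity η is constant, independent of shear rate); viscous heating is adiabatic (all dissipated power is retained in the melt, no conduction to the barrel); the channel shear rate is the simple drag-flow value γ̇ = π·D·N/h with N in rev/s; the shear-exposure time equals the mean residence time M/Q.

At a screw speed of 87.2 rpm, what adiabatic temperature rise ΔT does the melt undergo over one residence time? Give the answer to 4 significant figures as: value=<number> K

Q_s = Q / 3600 = 193.8 / 3600 = 0.0538333 kg/s
Mean residence time: t_res = M/Q_s = 7.48 kg / 0.0538333 kg/s = 138.947 s
Geometry in metres: D = 26.1 mm → 0.0261 m, h = 4.61 mm → 0.00461 m; screw speed N = 87.2 rpm = 1.45333 rev/s
γ̇ = π D N / h = (π)(0.0261)(1.45333) / 0.00461 = 25.8497 s⁻¹
ΔT = η·γ̇²·t_res / (ρ·cp) = 2066 · (25.8497)² · 138.947 / (1384 · 2431) = 57.0124 K

value=57.01 K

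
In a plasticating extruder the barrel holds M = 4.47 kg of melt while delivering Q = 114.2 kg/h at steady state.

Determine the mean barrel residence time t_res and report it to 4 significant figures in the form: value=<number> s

value=140.9 s

Q_s = Q / 3600 = 114.2 / 3600 = 0.0317222 kg/s
Mean residence time: t_res = M/Q_s = 4.47 kg / 0.0317222 kg/s = 140.911 s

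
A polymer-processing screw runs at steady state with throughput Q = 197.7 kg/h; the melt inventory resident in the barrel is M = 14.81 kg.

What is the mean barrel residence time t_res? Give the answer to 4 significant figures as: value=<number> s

Convert throughput: Q = 197.7 kg/h = 197.7/3600 = 0.0549167 kg/s
t_res = M / Q_s = 14.81 / 0.0549167 = 269.681 s

value=269.7 s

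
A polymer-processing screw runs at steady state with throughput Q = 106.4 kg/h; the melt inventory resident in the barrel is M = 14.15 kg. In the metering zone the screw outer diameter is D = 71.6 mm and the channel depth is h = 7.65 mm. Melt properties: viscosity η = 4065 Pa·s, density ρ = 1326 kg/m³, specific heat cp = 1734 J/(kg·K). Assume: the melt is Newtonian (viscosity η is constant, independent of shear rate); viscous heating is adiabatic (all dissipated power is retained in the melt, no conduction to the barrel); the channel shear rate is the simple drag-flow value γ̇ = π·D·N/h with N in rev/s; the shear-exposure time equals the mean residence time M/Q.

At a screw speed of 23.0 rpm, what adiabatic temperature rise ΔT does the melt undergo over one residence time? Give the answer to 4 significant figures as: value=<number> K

Throughput in SI: Q_s = 106.4 kg/h ÷ 3600 s/h = 0.0295556 kg/s
t_res = M / Q_s = 14.15 ÷ 0.0295556 = 478.759 s
Geometry in metres: D = 71.6 mm → 0.0716 m, h = 7.65 mm → 0.00765 m; screw speed N = 23.0 rpm = 0.383333 rev/s
γ̇ = π·D·N / h = π · 0.0716 · 0.383333 / 0.00765 = 11.2714 s⁻¹
Adiabatic rise: ΔT = η γ̇² t_res / (ρ cp) = 4065·(11.2714)²·478.759 / (1326·1734) = 107.533 K

value=107.5 K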